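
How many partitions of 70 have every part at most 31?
p(70, parts ≤ 31) = 3941211

Use the recurrence p(n, m) = p(n, m−1) + p(n−m, m): either the largest part is < m (count p(n, m−1)) or the largest part is exactly m (remove one copy of m, count p(n−m, m)). With p(0, ·) = 1 this gives p(70, parts ≤ 31) = 3941211. (By conjugating Young diagrams, this also counts partitions of 70 into at most 31 parts.)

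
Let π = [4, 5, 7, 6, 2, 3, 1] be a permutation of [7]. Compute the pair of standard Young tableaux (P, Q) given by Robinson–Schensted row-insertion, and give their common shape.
P = [1, 3, 6] / [2, 5] / [4] / [7];  Q = [1, 2, 3] / [4, 6] / [5] / [7];  common shape = (3, 2, 1, 1)

Row-insert the values π_1, π_2, … into P one at a time, bumping the leftmost entry strictly greater than the inserted value down to the next row. The recording tableau Q records, in position (i, j), the step at which that cell was added to P.
  Insert 4 (step 1): P = [4];  Q = [1]
  Insert 5 (step 2): P = [4, 5];  Q = [1, 2]
  Insert 7 (step 3): P = [4, 5, 7];  Q = [1, 2, 3]
  Insert 6 (step 4): P = [4, 5, 6] / [7];  Q = [1, 2, 3] / [4]
  Insert 2 (step 5): P = [2, 5, 6] / [4] / [7];  Q = [1, 2, 3] / [4] / [5]
  Insert 3 (step 6): P = [2, 3, 6] / [4, 5] / [7];  Q = [1, 2, 3] / [4, 6] / [5]
  Insert 1 (step 7): P = [1, 3, 6] / [2, 5] / [4] / [7];  Q = [1, 2, 3] / [4, 6] / [5] / [7]
Final shape: (3, 2, 1, 1).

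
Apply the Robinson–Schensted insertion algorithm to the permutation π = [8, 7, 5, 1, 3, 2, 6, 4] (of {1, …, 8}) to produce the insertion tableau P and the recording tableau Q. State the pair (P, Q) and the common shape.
P = [1, 2, 4] / [3, 6] / [5] / [7] / [8];  Q = [1, 5, 7] / [2, 8] / [3] / [4] / [6];  common shape = (3, 2, 1, 1, 1)

Row-insert the values π_1, π_2, … into P one at a time, bumping the leftmost entry strictly greater than the inserted value down to the next row. The recording tableau Q records, in position (i, j), the step at which that cell was added to P.
  Insert 8 (step 1): P = [8];  Q = [1]
  Insert 7 (step 2): P = [7] / [8];  Q = [1] / [2]
  Insert 5 (step 3): P = [5] / [7] / [8];  Q = [1] / [2] / [3]
  Insert 1 (step 4): P = [1] / [5] / [7] / [8];  Q = [1] / [2] / [3] / [4]
  Insert 3 (step 5): P = [1, 3] / [5] / [7] / [8];  Q = [1, 5] / [2] / [3] / [4]
  Insert 2 (step 6): P = [1, 2] / [3] / [5] / [7] / [8];  Q = [1, 5] / [2] / [3] / [4] / [6]
  Insert 6 (step 7): P = [1, 2, 6] / [3] / [5] / [7] / [8];  Q = [1, 5, 7] / [2] / [3] / [4] / [6]
  Insert 4 (step 8): P = [1, 2, 4] / [3, 6] / [5] / [7] / [8];  Q = [1, 5, 7] / [2, 8] / [3] / [4] / [6]
Final shape: (3, 2, 1, 1, 1).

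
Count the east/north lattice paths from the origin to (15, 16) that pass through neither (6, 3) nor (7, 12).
Number of paths = 234230655

Inclusion–exclusion. Total paths: C(31, 15) = 300540195. Through P₁: C(9, 6)·C(22, 9) = 41783280. Through P₂: C(19, 7)·C(12, 8) = 24942060. Since P₁ is strictly southwest of P₂, a monotone path through both must visit P₁ then P₂; paths through both = C(9, 6)·C(10, 1)·C(12, 8) = 415800. Avoid both = 300540195 − 41783280 − 24942060 + 415800 = 234230655.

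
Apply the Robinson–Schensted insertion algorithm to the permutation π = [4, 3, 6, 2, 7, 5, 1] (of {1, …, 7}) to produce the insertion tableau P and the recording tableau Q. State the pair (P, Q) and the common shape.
P = [1, 5, 7] / [2, 6] / [3] / [4];  Q = [1, 3, 5] / [2, 6] / [4] / [7];  common shape = (3, 2, 1, 1)

Row-insert the values π_1, π_2, … into P one at a time, bumping the leftmost entry strictly greater than the inserted value down to the next row. The recording tableau Q records, in position (i, j), the step at which that cell was added to P.
  Insert 4 (step 1): P = [4];  Q = [1]
  Insert 3 (step 2): P = [3] / [4];  Q = [1] / [2]
  Insert 6 (step 3): P = [3, 6] / [4];  Q = [1, 3] / [2]
  Insert 2 (step 4): P = [2, 6] / [3] / [4];  Q = [1, 3] / [2] / [4]
  Insert 7 (step 5): P = [2, 6, 7] / [3] / [4];  Q = [1, 3, 5] / [2] / [4]
  Insert 5 (step 6): P = [2, 5, 7] / [3, 6] / [4];  Q = [1, 3, 5] / [2, 6] / [4]
  Insert 1 (step 7): P = [1, 5, 7] / [2, 6] / [3] / [4];  Q = [1, 3, 5] / [2, 6] / [4] / [7]
Final shape: (3, 2, 1, 1).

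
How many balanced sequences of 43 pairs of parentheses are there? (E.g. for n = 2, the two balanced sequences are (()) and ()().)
C_43 = 150853479205085351660700

These balanced parentheses are counted by the Catalan number C_n = (1/(n + 1)) · C(2n, n). For n = 43: C_43 = (1/44) · C(86, 43) = 6637553085023755473070800/44 = 150853479205085351660700.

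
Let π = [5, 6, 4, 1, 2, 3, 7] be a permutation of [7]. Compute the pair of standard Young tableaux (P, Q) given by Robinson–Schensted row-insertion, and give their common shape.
P = [1, 2, 3, 7] / [4, 6] / [5];  Q = [1, 2, 6, 7] / [3, 5] / [4];  common shape = (4, 2, 1)

Row-insert the values π_1, π_2, … into P one at a time, bumping the leftmost entry strictly greater than the inserted value down to the next row. The recording tableau Q records, in position (i, j), the step at which that cell was added to P.
  Insert 5 (step 1): P = [5];  Q = [1]
  Insert 6 (step 2): P = [5, 6];  Q = [1, 2]
  Insert 4 (step 3): P = [4, 6] / [5];  Q = [1, 2] / [3]
  Insert 1 (step 4): P = [1, 6] / [4] / [5];  Q = [1, 2] / [3] / [4]
  Insert 2 (step 5): P = [1, 2] / [4, 6] / [5];  Q = [1, 2] / [3, 5] / [4]
  Insert 3 (step 6): P = [1, 2, 3] / [4, 6] / [5];  Q = [1, 2, 6] / [3, 5] / [4]
  Insert 7 (step 7): P = [1, 2, 3, 7] / [4, 6] / [5];  Q = [1, 2, 6, 7] / [3, 5] / [4]
Final shape: (4, 2, 1).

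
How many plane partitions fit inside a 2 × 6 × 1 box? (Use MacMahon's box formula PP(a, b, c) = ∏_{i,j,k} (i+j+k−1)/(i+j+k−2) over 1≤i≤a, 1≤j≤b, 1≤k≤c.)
PP(2, 6, 1) = 28

Evaluate the triple product over i = 1..2, j = 1..6, k = 1..1. The factors are (2/1) · (3/2) · (4/3) · (5/4) · (6/5) · (7/6) · (3/2) · (4/3) · … (12 factors total). The numerators and denominators telescope so the product is an integer; carrying out the multiplication exactly gives PP(2, 6, 1) = 28.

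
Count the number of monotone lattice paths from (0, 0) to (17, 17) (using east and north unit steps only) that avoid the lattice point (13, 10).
Number of paths = 1956064440

Total paths from (0, 0) to (17, 17): C(34, 17) = 2333606220. Paths through (13, 10): (paths (0, 0) → (13, 10)) × (paths (13, 10) → (17, 17)) = C(23, 13) · C(11, 4) = 1144066 · 330 = 377541780. Avoidance count = 2333606220 − 377541780 = 1956064440.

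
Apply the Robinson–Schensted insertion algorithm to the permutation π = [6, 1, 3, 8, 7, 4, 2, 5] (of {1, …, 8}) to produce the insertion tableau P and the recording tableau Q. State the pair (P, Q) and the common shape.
P = [1, 2, 4, 5] / [3, 7] / [6] / [8];  Q = [1, 3, 4, 8] / [2, 5] / [6] / [7];  common shape = (4, 2, 1, 1)

Row-insert the values π_1, π_2, … into P one at a time, bumping the leftmost entry strictly greater than the inserted value down to the next row. The recording tableau Q records, in position (i, j), the step at which that cell was added to P.
  Insert 6 (step 1): P = [6];  Q = [1]
  Insert 1 (step 2): P = [1] / [6];  Q = [1] / [2]
  Insert 3 (step 3): P = [1, 3] / [6];  Q = [1, 3] / [2]
  Insert 8 (step 4): P = [1, 3, 8] / [6];  Q = [1, 3, 4] / [2]
  Insert 7 (step 5): P = [1, 3, 7] / [6, 8];  Q = [1, 3, 4] / [2, 5]
  Insert 4 (step 6): P = [1, 3, 4] / [6, 7] / [8];  Q = [1, 3, 4] / [2, 5] / [6]
  Insert 2 (step 7): P = [1, 2, 4] / [3, 7] / [6] / [8];  Q = [1, 3, 4] / [2, 5] / [6] / [7]
  Insert 5 (step 8): P = [1, 2, 4, 5] / [3, 7] / [6] / [8];  Q = [1, 3, 4, 8] / [2, 5] / [6] / [7]
Final shape: (4, 2, 1, 1).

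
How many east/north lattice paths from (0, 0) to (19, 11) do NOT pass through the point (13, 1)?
Number of paths = 54515188

Total paths from (0, 0) to (19, 11): C(30, 19) = 54627300. Paths through (13, 1): (paths (0, 0) → (13, 1)) × (paths (13, 1) → (19, 11)) = C(14, 13) · C(16, 6) = 14 · 8008 = 112112. Avoidance count = 54627300 − 112112 = 54515188.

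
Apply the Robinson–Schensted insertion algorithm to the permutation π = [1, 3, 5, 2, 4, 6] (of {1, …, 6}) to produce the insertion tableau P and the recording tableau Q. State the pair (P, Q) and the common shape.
P = [1, 2, 4, 6] / [3, 5];  Q = [1, 2, 3, 6] / [4, 5];  common shape = (4, 2)

Row-insert the values π_1, π_2, … into P one at a time, bumping the leftmost entry strictly greater than the inserted value down to the next row. The recording tableau Q records, in position (i, j), the step at which that cell was added to P.
  Insert 1 (step 1): P = [1];  Q = [1]
  Insert 3 (step 2): P = [1, 3];  Q = [1, 2]
  Insert 5 (step 3): P = [1, 3, 5];  Q = [1, 2, 3]
  Insert 2 (step 4): P = [1, 2, 5] / [3];  Q = [1, 2, 3] / [4]
  Insert 4 (step 5): P = [1, 2, 4] / [3, 5];  Q = [1, 2, 3] / [4, 5]
  Insert 6 (step 6): P = [1, 2, 4, 6] / [3, 5];  Q = [1, 2, 3, 6] / [4, 5]
Final shape: (4, 2).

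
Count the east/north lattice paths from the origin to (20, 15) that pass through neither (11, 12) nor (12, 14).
Number of paths = 2900072806

Inclusion–exclusion. Total paths: C(35, 20) = 3247943160. Through P₁: C(23, 11)·C(12, 9) = 297457160. Through P₂: C(26, 12)·C(9, 8) = 86919300. Since P₁ is strictly southwest of P₂, a monotone path through both must visit P₁ then P₂; paths through both = C(23, 11)·C(3, 1)·C(9, 8) = 36506106. Avoid both = 3247943160 − 297457160 − 86919300 + 36506106 = 2900072806.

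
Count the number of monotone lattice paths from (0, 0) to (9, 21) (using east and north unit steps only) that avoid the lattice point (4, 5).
Number of paths = 11743176

Total paths from (0, 0) to (9, 21): C(30, 9) = 14307150. Paths through (4, 5): (paths (0, 0) → (4, 5)) × (paths (4, 5) → (9, 21)) = C(9, 4) · C(21, 5) = 126 · 20349 = 2563974. Avoidance count = 14307150 − 2563974 = 11743176.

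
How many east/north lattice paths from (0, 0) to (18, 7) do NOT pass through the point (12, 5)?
Number of paths = 307436

Total paths from (0, 0) to (18, 7): C(25, 18) = 480700. Paths through (12, 5): (paths (0, 0) → (12, 5)) × (paths (12, 5) → (18, 7)) = C(17, 12) · C(8, 6) = 6188 · 28 = 173264. Avoidance count = 480700 − 173264 = 307436.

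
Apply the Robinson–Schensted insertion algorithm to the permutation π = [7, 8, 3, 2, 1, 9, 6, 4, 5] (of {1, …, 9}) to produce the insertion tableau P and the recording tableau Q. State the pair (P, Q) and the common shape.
P = [1, 4, 5] / [2, 6, 9] / [3, 8] / [7];  Q = [1, 2, 6] / [3, 7, 9] / [4, 8] / [5];  common shape = (3, 3, 2, 1)

Row-insert the values π_1, π_2, … into P one at a time, bumping the leftmost entry strictly greater than the inserted value down to the next row. The recording tableau Q records, in position (i, j), the step at which that cell was added to P.
  Insert 7 (step 1): P = [7];  Q = [1]
  Insert 8 (step 2): P = [7, 8];  Q = [1, 2]
  Insert 3 (step 3): P = [3, 8] / [7];  Q = [1, 2] / [3]
  Insert 2 (step 4): P = [2, 8] / [3] / [7];  Q = [1, 2] / [3] / [4]
  Insert 1 (step 5): P = [1, 8] / [2] / [3] / [7];  Q = [1, 2] / [3] / [4] / [5]
  Insert 9 (step 6): P = [1, 8, 9] / [2] / [3] / [7];  Q = [1, 2, 6] / [3] / [4] / [5]
  Insert 6 (step 7): P = [1, 6, 9] / [2, 8] / [3] / [7];  Q = [1, 2, 6] / [3, 7] / [4] / [5]
  Insert 4 (step 8): P = [1, 4, 9] / [2, 6] / [3, 8] / [7];  Q = [1, 2, 6] / [3, 7] / [4, 8] / [5]
  Insert 5 (step 9): P = [1, 4, 5] / [2, 6, 9] / [3, 8] / [7];  Q = [1, 2, 6] / [3, 7, 9] / [4, 8] / [5]
Final shape: (3, 3, 2, 1).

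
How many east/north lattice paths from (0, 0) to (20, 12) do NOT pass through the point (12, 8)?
Number of paths = 163437690

Total paths from (0, 0) to (20, 12): C(32, 20) = 225792840. Paths through (12, 8): (paths (0, 0) → (12, 8)) × (paths (12, 8) → (20, 12)) = C(20, 12) · C(12, 8) = 125970 · 495 = 62355150. Avoidance count = 225792840 − 62355150 = 163437690.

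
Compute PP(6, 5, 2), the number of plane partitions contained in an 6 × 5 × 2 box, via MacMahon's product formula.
PP(6, 5, 2) = 60984

Evaluate the triple product over i = 1..6, j = 1..5, k = 1..2. The factors are (2/1) · (3/2) · (3/2) · (4/3) · (4/3) · (5/4) · (5/4) · (6/5) · … (60 factors total). The numerators and denominators telescope so the product is an integer; carrying out the multiplication exactly gives PP(6, 5, 2) = 60984.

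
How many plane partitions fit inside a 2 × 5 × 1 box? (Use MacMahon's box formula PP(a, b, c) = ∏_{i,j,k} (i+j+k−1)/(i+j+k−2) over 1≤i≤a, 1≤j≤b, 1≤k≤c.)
PP(2, 5, 1) = 21

Evaluate the triple product over i = 1..2, j = 1..5, k = 1..1. The factors are (2/1) · (3/2) · (4/3) · (5/4) · (6/5) · (3/2) · (4/3) · (5/4) · … (10 factors total). The numerators and denominators telescope so the product is an integer; carrying out the multiplication exactly gives PP(2, 5, 1) = 21.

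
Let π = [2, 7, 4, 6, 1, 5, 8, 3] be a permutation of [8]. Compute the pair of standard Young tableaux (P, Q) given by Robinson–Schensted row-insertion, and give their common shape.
P = [1, 3, 5, 8] / [2, 4] / [6] / [7];  Q = [1, 2, 4, 7] / [3, 6] / [5] / [8];  common shape = (4, 2, 1, 1)

Row-insert the values π_1, π_2, … into P one at a time, bumping the leftmost entry strictly greater than the inserted value down to the next row. The recording tableau Q records, in position (i, j), the step at which that cell was added to P.
  Insert 2 (step 1): P = [2];  Q = [1]
  Insert 7 (step 2): P = [2, 7];  Q = [1, 2]
  Insert 4 (step 3): P = [2, 4] / [7];  Q = [1, 2] / [3]
  Insert 6 (step 4): P = [2, 4, 6] / [7];  Q = [1, 2, 4] / [3]
  Insert 1 (step 5): P = [1, 4, 6] / [2] / [7];  Q = [1, 2, 4] / [3] / [5]
  Insert 5 (step 6): P = [1, 4, 5] / [2, 6] / [7];  Q = [1, 2, 4] / [3, 6] / [5]
  Insert 8 (step 7): P = [1, 4, 5, 8] / [2, 6] / [7];  Q = [1, 2, 4, 7] / [3, 6] / [5]
  Insert 3 (step 8): P = [1, 3, 5, 8] / [2, 4] / [6] / [7];  Q = [1, 2, 4, 7] / [3, 6] / [5] / [8]
Final shape: (4, 2, 1, 1).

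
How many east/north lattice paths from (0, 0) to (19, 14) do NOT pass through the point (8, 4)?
Number of paths = 644214780

Total paths from (0, 0) to (19, 14): C(33, 19) = 818809200. Paths through (8, 4): (paths (0, 0) → (8, 4)) × (paths (8, 4) → (19, 14)) = C(12, 8) · C(21, 11) = 495 · 352716 = 174594420. Avoidance count = 818809200 − 174594420 = 644214780.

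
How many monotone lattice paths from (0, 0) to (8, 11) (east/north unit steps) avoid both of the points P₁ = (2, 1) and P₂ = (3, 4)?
Number of paths = 33342

Inclusion–exclusion. Total paths: C(19, 8) = 75582. Through P₁: C(3, 2)·C(16, 6) = 24024. Through P₂: C(7, 3)·C(12, 5) = 27720. Since P₁ is strictly southwest of P₂, a monotone path through both must visit P₁ then P₂; paths through both = C(3, 2)·C(4, 1)·C(12, 5) = 9504. Avoid both = 75582 − 24024 − 27720 + 9504 = 33342.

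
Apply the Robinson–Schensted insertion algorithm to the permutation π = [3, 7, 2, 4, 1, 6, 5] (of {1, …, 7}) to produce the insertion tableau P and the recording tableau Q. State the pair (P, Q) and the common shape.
P = [1, 4, 5] / [2, 6] / [3, 7];  Q = [1, 2, 6] / [3, 4] / [5, 7];  common shape = (3, 2, 2)

Row-insert the values π_1, π_2, … into P one at a time, bumping the leftmost entry strictly greater than the inserted value down to the next row. The recording tableau Q records, in position (i, j), the step at which that cell was added to P.
  Insert 3 (step 1): P = [3];  Q = [1]
  Insert 7 (step 2): P = [3, 7];  Q = [1, 2]
  Insert 2 (step 3): P = [2, 7] / [3];  Q = [1, 2] / [3]
  Insert 4 (step 4): P = [2, 4] / [3, 7];  Q = [1, 2] / [3, 4]
  Insert 1 (step 5): P = [1, 4] / [2, 7] / [3];  Q = [1, 2] / [3, 4] / [5]
  Insert 6 (step 6): P = [1, 4, 6] / [2, 7] / [3];  Q = [1, 2, 6] / [3, 4] / [5]
  Insert 5 (step 7): P = [1, 4, 5] / [2, 6] / [3, 7];  Q = [1, 2, 6] / [3, 4] / [5, 7]
Final shape: (3, 2, 2).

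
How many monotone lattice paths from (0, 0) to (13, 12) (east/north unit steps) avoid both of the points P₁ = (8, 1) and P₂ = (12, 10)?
Number of paths = 3240355

Inclusion–exclusion. Total paths: C(25, 13) = 5200300. Through P₁: C(9, 8)·C(16, 5) = 39312. Through P₂: C(22, 12)·C(3, 1) = 1939938. Since P₁ is strictly southwest of P₂, a monotone path through both must visit P₁ then P₂; paths through both = C(9, 8)·C(13, 4)·C(3, 1) = 19305. Avoid both = 5200300 − 39312 − 1939938 + 19305 = 3240355.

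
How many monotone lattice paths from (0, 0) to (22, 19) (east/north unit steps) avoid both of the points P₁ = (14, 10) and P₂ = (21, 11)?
Number of paths = 195964526952

Inclusion–exclusion. Total paths: C(41, 22) = 244662670200. Through P₁: C(24, 14)·C(17, 8) = 47678133360. Through P₂: C(32, 21)·C(9, 1) = 1161220320. Since P₁ is strictly southwest of P₂, a monotone path through both must visit P₁ then P₂; paths through both = C(24, 14)·C(8, 7)·C(9, 1) = 141210432. Avoid both = 244662670200 − 47678133360 − 1161220320 + 141210432 = 195964526952.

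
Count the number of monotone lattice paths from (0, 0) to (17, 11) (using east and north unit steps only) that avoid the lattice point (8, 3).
Number of paths = 17463030

Total paths from (0, 0) to (17, 11): C(28, 17) = 21474180. Paths through (8, 3): (paths (0, 0) → (8, 3)) × (paths (8, 3) → (17, 11)) = C(11, 8) · C(17, 9) = 165 · 24310 = 4011150. Avoidance count = 21474180 − 4011150 = 17463030.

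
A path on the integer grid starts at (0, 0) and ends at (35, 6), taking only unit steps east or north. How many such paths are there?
Number of paths = 4496388

A monotone lattice path from (0, 0) to (35, 6) consists of 35 east steps and 6 north steps in some order, so it is determined by which 35 of the 41 steps are east. The count is C(41, 35) = 4496388.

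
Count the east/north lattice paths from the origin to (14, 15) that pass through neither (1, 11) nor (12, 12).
Number of paths = 50490080

Inclusion–exclusion. Total paths: C(29, 14) = 77558760. Through P₁: C(12, 1)·C(17, 13) = 28560. Through P₂: C(24, 12)·C(5, 2) = 27041560. Since P₁ is strictly southwest of P₂, a monotone path through both must visit P₁ then P₂; paths through both = C(12, 1)·C(12, 11)·C(5, 2) = 1440. Avoid both = 77558760 − 28560 − 27041560 + 1440 = 50490080.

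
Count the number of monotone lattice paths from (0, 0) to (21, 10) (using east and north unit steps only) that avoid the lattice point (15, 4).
Number of paths = 40770741

Total paths from (0, 0) to (21, 10): C(31, 21) = 44352165. Paths through (15, 4): (paths (0, 0) → (15, 4)) × (paths (15, 4) → (21, 10)) = C(19, 15) · C(12, 6) = 3876 · 924 = 3581424. Avoidance count = 44352165 − 3581424 = 40770741.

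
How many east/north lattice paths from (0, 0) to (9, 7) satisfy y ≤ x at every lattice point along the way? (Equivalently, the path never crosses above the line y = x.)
Number of paths = 3432

By the reflection principle (André's argument), the number of monotone paths to (9, 7) with n ≤ m that never go above y = x is C(16, 9) − C(16, 10) = 11440 − 8008 = 3432.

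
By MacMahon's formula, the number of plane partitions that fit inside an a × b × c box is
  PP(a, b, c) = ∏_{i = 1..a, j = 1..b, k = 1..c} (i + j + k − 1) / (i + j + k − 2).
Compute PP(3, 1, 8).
PP(3, 1, 8) = 165

Evaluate the triple product over i = 1..3, j = 1..1, k = 1..8. The factors are (2/1) · (3/2) · (4/3) · (5/4) · (6/5) · (7/6) · (8/7) · (9/8) · … (24 factors total). The numerators and denominators telescope so the product is an integer; carrying out the multiplication exactly gives PP(3, 1, 8) = 165.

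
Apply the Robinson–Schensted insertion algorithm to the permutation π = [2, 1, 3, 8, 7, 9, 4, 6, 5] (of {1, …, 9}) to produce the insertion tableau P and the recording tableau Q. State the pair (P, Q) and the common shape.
P = [1, 3, 4, 5] / [2, 6, 9] / [7] / [8];  Q = [1, 3, 4, 6] / [2, 5, 8] / [7] / [9];  common shape = (4, 3, 1, 1)

Row-insert the values π_1, π_2, … into P one at a time, bumping the leftmost entry strictly greater than the inserted value down to the next row. The recording tableau Q records, in position (i, j), the step at which that cell was added to P.
  Insert 2 (step 1): P = [2];  Q = [1]
  Insert 1 (step 2): P = [1] / [2];  Q = [1] / [2]
  Insert 3 (step 3): P = [1, 3] / [2];  Q = [1, 3] / [2]
  Insert 8 (step 4): P = [1, 3, 8] / [2];  Q = [1, 3, 4] / [2]
  Insert 7 (step 5): P = [1, 3, 7] / [2, 8];  Q = [1, 3, 4] / [2, 5]
  Insert 9 (step 6): P = [1, 3, 7, 9] / [2, 8];  Q = [1, 3, 4, 6] / [2, 5]
  Insert 4 (step 7): P = [1, 3, 4, 9] / [2, 7] / [8];  Q = [1, 3, 4, 6] / [2, 5] / [7]
  Insert 6 (step 8): P = [1, 3, 4, 6] / [2, 7, 9] / [8];  Q = [1, 3, 4, 6] / [2, 5, 8] / [7]
  Insert 5 (step 9): P = [1, 3, 4, 5] / [2, 6, 9] / [7] / [8];  Q = [1, 3, 4, 6] / [2, 5, 8] / [7] / [9]
Final shape: (4, 3, 1, 1).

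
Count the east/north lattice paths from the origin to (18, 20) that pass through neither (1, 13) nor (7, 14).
Number of paths = 32135286722

Inclusion–exclusion. Total paths: C(38, 18) = 33578000610. Through P₁: C(14, 1)·C(24, 17) = 4845456. Through P₂: C(21, 7)·C(17, 11) = 1439081280. Since P₁ is strictly southwest of P₂, a monotone path through both must visit P₁ then P₂; paths through both = C(14, 1)·C(7, 6)·C(17, 11) = 1212848. Avoid both = 33578000610 − 4845456 − 1439081280 + 1212848 = 32135286722.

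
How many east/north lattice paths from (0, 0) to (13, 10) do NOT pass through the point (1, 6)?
Number of paths = 1131326

Total paths from (0, 0) to (13, 10): C(23, 13) = 1144066. Paths through (1, 6): (paths (0, 0) → (1, 6)) × (paths (1, 6) → (13, 10)) = C(7, 1) · C(16, 12) = 7 · 1820 = 12740. Avoidance count = 1144066 − 12740 = 1131326.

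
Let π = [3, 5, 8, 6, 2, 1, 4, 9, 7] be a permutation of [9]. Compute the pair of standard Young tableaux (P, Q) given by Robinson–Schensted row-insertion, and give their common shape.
P = [1, 4, 6, 7] / [2, 5, 9] / [3] / [8];  Q = [1, 2, 3, 8] / [4, 7, 9] / [5] / [6];  common shape = (4, 3, 1, 1)

Row-insert the values π_1, π_2, … into P one at a time, bumping the leftmost entry strictly greater than the inserted value down to the next row. The recording tableau Q records, in position (i, j), the step at which that cell was added to P.
  Insert 3 (step 1): P = [3];  Q = [1]
  Insert 5 (step 2): P = [3, 5];  Q = [1, 2]
  Insert 8 (step 3): P = [3, 5, 8];  Q = [1, 2, 3]
  Insert 6 (step 4): P = [3, 5, 6] / [8];  Q = [1, 2, 3] / [4]
  Insert 2 (step 5): P = [2, 5, 6] / [3] / [8];  Q = [1, 2, 3] / [4] / [5]
  Insert 1 (step 6): P = [1, 5, 6] / [2] / [3] / [8];  Q = [1, 2, 3] / [4] / [5] / [6]
  Insert 4 (step 7): P = [1, 4, 6] / [2, 5] / [3] / [8];  Q = [1, 2, 3] / [4, 7] / [5] / [6]
  Insert 9 (step 8): P = [1, 4, 6, 9] / [2, 5] / [3] / [8];  Q = [1, 2, 3, 8] / [4, 7] / [5] / [6]
  Insert 7 (step 9): P = [1, 4, 6, 7] / [2, 5, 9] / [3] / [8];  Q = [1, 2, 3, 8] / [4, 7, 9] / [5] / [6]
Final shape: (4, 3, 1, 1).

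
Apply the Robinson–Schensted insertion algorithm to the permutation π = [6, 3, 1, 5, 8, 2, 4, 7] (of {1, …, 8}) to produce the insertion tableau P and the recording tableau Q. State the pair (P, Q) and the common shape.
P = [1, 2, 4, 7] / [3, 5, 8] / [6];  Q = [1, 4, 5, 8] / [2, 6, 7] / [3];  common shape = (4, 3, 1)

Row-insert the values π_1, π_2, … into P one at a time, bumping the leftmost entry strictly greater than the inserted value down to the next row. The recording tableau Q records, in position (i, j), the step at which that cell was added to P.
  Insert 6 (step 1): P = [6];  Q = [1]
  Insert 3 (step 2): P = [3] / [6];  Q = [1] / [2]
  Insert 1 (step 3): P = [1] / [3] / [6];  Q = [1] / [2] / [3]
  Insert 5 (step 4): P = [1, 5] / [3] / [6];  Q = [1, 4] / [2] / [3]
  Insert 8 (step 5): P = [1, 5, 8] / [3] / [6];  Q = [1, 4, 5] / [2] / [3]
  Insert 2 (step 6): P = [1, 2, 8] / [3, 5] / [6];  Q = [1, 4, 5] / [2, 6] / [3]
  Insert 4 (step 7): P = [1, 2, 4] / [3, 5, 8] / [6];  Q = [1, 4, 5] / [2, 6, 7] / [3]
  Insert 7 (step 8): P = [1, 2, 4, 7] / [3, 5, 8] / [6];  Q = [1, 4, 5, 8] / [2, 6, 7] / [3]
Final shape: (4, 3, 1).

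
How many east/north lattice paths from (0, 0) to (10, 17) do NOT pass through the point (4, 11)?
Number of paths = 7175025

Total paths from (0, 0) to (10, 17): C(27, 10) = 8436285. Paths through (4, 11): (paths (0, 0) → (4, 11)) × (paths (4, 11) → (10, 17)) = C(15, 4) · C(12, 6) = 1365 · 924 = 1261260. Avoidance count = 8436285 − 1261260 = 7175025.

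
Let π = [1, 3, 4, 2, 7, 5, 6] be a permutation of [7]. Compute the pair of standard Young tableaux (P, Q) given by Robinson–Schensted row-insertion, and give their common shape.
P = [1, 2, 4, 5, 6] / [3, 7];  Q = [1, 2, 3, 5, 7] / [4, 6];  common shape = (5, 2)

Row-insert the values π_1, π_2, … into P one at a time, bumping the leftmost entry strictly greater than the inserted value down to the next row. The recording tableau Q records, in position (i, j), the step at which that cell was added to P.
  Insert 1 (step 1): P = [1];  Q = [1]
  Insert 3 (step 2): P = [1, 3];  Q = [1, 2]
  Insert 4 (step 3): P = [1, 3, 4];  Q = [1, 2, 3]
  Insert 2 (step 4): P = [1, 2, 4] / [3];  Q = [1, 2, 3] / [4]
  Insert 7 (step 5): P = [1, 2, 4, 7] / [3];  Q = [1, 2, 3, 5] / [4]
  Insert 5 (step 6): P = [1, 2, 4, 5] / [3, 7];  Q = [1, 2, 3, 5] / [4, 6]
  Insert 6 (step 7): P = [1, 2, 4, 5, 6] / [3, 7];  Q = [1, 2, 3, 5, 7] / [4, 6]
Final shape: (5, 2).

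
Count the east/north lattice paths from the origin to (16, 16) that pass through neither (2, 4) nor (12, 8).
Number of paths = 401292165

Inclusion–exclusion. Total paths: C(32, 16) = 601080390. Through P₁: C(6, 2)·C(26, 14) = 144865500. Through P₂: C(20, 12)·C(12, 4) = 62355150. Since P₁ is strictly southwest of P₂, a monotone path through both must visit P₁ then P₂; paths through both = C(6, 2)·C(14, 10)·C(12, 4) = 7432425. Avoid both = 601080390 − 144865500 − 62355150 + 7432425 = 401292165.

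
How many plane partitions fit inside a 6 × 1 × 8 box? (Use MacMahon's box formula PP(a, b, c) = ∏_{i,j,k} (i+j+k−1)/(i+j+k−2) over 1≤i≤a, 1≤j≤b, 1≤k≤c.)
PP(6, 1, 8) = 3003

Evaluate the triple product over i = 1..6, j = 1..1, k = 1..8. The factors are (2/1) · (3/2) · (4/3) · (5/4) · (6/5) · (7/6) · (8/7) · (9/8) · … (48 factors total). The numerators and denominators telescope so the product is an integer; carrying out the multiplication exactly gives PP(6, 1, 8) = 3003.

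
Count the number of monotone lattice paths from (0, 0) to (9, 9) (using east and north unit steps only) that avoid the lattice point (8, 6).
Number of paths = 36608

Total paths from (0, 0) to (9, 9): C(18, 9) = 48620. Paths through (8, 6): (paths (0, 0) → (8, 6)) × (paths (8, 6) → (9, 9)) = C(14, 8) · C(4, 1) = 3003 · 4 = 12012. Avoidance count = 48620 − 12012 = 36608.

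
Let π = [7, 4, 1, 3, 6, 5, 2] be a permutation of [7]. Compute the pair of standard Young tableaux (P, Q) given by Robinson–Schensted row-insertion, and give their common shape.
P = [1, 2, 5] / [3, 6] / [4] / [7];  Q = [1, 4, 5] / [2, 6] / [3] / [7];  common shape = (3, 2, 1, 1)

Row-insert the values π_1, π_2, … into P one at a time, bumping the leftmost entry strictly greater than the inserted value down to the next row. The recording tableau Q records, in position (i, j), the step at which that cell was added to P.
  Insert 7 (step 1): P = [7];  Q = [1]
  Insert 4 (step 2): P = [4] / [7];  Q = [1] / [2]
  Insert 1 (step 3): P = [1] / [4] / [7];  Q = [1] / [2] / [3]
  Insert 3 (step 4): P = [1, 3] / [4] / [7];  Q = [1, 4] / [2] / [3]
  Insert 6 (step 5): P = [1, 3, 6] / [4] / [7];  Q = [1, 4, 5] / [2] / [3]
  Insert 5 (step 6): P = [1, 3, 5] / [4, 6] / [7];  Q = [1, 4, 5] / [2, 6] / [3]
  Insert 2 (step 7): P = [1, 2, 5] / [3, 6] / [4] / [7];  Q = [1, 4, 5] / [2, 6] / [3] / [7]
Final shape: (3, 2, 1, 1).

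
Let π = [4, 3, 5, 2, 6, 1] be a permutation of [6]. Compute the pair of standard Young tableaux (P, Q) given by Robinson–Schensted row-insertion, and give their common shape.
P = [1, 5, 6] / [2] / [3] / [4];  Q = [1, 3, 5] / [2] / [4] / [6];  common shape = (3, 1, 1, 1)

Row-insert the values π_1, π_2, … into P one at a time, bumping the leftmost entry strictly greater than the inserted value down to the next row. The recording tableau Q records, in position (i, j), the step at which that cell was added to P.
  Insert 4 (step 1): P = [4];  Q = [1]
  Insert 3 (step 2): P = [3] / [4];  Q = [1] / [2]
  Insert 5 (step 3): P = [3, 5] / [4];  Q = [1, 3] / [2]
  Insert 2 (step 4): P = [2, 5] / [3] / [4];  Q = [1, 3] / [2] / [4]
  Insert 6 (step 5): P = [2, 5, 6] / [3] / [4];  Q = [1, 3, 5] / [2] / [4]
  Insert 1 (step 6): P = [1, 5, 6] / [2] / [3] / [4];  Q = [1, 3, 5] / [2] / [4] / [6]
Final shape: (3, 1, 1, 1).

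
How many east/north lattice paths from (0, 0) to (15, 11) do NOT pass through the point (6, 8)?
Number of paths = 7065500

Total paths from (0, 0) to (15, 11): C(26, 15) = 7726160. Paths through (6, 8): (paths (0, 0) → (6, 8)) × (paths (6, 8) → (15, 11)) = C(14, 6) · C(12, 9) = 3003 · 220 = 660660. Avoidance count = 7726160 − 660660 = 7065500.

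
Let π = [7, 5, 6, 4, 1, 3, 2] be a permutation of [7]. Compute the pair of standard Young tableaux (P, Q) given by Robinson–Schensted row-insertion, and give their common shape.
P = [1, 2] / [3, 6] / [4] / [5] / [7];  Q = [1, 3] / [2, 6] / [4] / [5] / [7];  common shape = (2, 2, 1, 1, 1)

Row-insert the values π_1, π_2, … into P one at a time, bumping the leftmost entry strictly greater than the inserted value down to the next row. The recording tableau Q records, in position (i, j), the step at which that cell was added to P.
  Insert 7 (step 1): P = [7];  Q = [1]
  Insert 5 (step 2): P = [5] / [7];  Q = [1] / [2]
  Insert 6 (step 3): P = [5, 6] / [7];  Q = [1, 3] / [2]
  Insert 4 (step 4): P = [4, 6] / [5] / [7];  Q = [1, 3] / [2] / [4]
  Insert 1 (step 5): P = [1, 6] / [4] / [5] / [7];  Q = [1, 3] / [2] / [4] / [5]
  Insert 3 (step 6): P = [1, 3] / [4, 6] / [5] / [7];  Q = [1, 3] / [2, 6] / [4] / [5]
  Insert 2 (step 7): P = [1, 2] / [3, 6] / [4] / [5] / [7];  Q = [1, 3] / [2, 6] / [4] / [5] / [7]
Final shape: (2, 2, 1, 1, 1).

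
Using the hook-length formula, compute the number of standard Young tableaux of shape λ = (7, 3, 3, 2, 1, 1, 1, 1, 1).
# SYT of shape (7, 3, 3, 2, 1, 1, 1, 1, 1) = 59121920

Hook-length formula: f^λ = n! / Π hook(c), product over all cells c of the Young diagram. For λ = (7, 3, 3, 2, 1, 1, 1, 1, 1), n = 20 boxes. Hook lengths by row (left-to-right, top-to-bottom): [15, 9, 7, 4, 3, 2, 1]; [10, 4, 2]; [9, 3, 1]; [7, 1]; [5]; [4]; [3]; [2]; [1]. Product of hooks = 41150592000. So f^λ = 20! / 41150592000 = 2432902008176640000 / 41150592000 = 59121920.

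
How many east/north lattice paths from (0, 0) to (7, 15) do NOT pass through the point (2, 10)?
Number of paths = 153912

Total paths from (0, 0) to (7, 15): C(22, 7) = 170544. Paths through (2, 10): (paths (0, 0) → (2, 10)) × (paths (2, 10) → (7, 15)) = C(12, 2) · C(10, 5) = 66 · 252 = 16632. Avoidance count = 170544 − 16632 = 153912.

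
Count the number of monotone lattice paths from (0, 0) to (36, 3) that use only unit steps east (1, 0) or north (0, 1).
Number of paths = 9139

A monotone lattice path from (0, 0) to (36, 3) consists of 36 east steps and 3 north steps in some order, so it is determined by which 36 of the 39 steps are east. The count is C(39, 36) = 9139.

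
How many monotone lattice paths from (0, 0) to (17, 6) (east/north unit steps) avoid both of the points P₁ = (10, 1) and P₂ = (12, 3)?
Number of paths = 70451

Inclusion–exclusion. Total paths: C(23, 17) = 100947. Through P₁: C(11, 10)·C(12, 7) = 8712. Through P₂: C(15, 12)·C(8, 5) = 25480. Since P₁ is strictly southwest of P₂, a monotone path through both must visit P₁ then P₂; paths through both = C(11, 10)·C(4, 2)·C(8, 5) = 3696. Avoid both = 100947 − 8712 − 25480 + 3696 = 70451.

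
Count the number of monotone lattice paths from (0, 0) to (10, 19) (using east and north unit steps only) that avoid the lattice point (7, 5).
Number of paths = 19491450

Total paths from (0, 0) to (10, 19): C(29, 10) = 20030010. Paths through (7, 5): (paths (0, 0) → (7, 5)) × (paths (7, 5) → (10, 19)) = C(12, 7) · C(17, 3) = 792 · 680 = 538560. Avoidance count = 20030010 − 538560 = 19491450.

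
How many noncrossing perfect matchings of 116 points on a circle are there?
C_58 = 104088460289122304033498318812080

These noncrossing handshakes are counted by the Catalan number C_n = (1/(n + 1)) · C(2n, n). For n = 58: C_58 = (1/59) · C(116, 58) = 6141219157058215937976400809912720/59 = 104088460289122304033498318812080.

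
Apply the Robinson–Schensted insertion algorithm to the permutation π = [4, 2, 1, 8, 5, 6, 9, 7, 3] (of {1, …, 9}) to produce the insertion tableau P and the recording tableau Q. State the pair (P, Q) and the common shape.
P = [1, 3, 6, 7] / [2, 5, 9] / [4, 8];  Q = [1, 4, 6, 7] / [2, 5, 8] / [3, 9];  common shape = (4, 3, 2)

Row-insert the values π_1, π_2, … into P one at a time, bumping the leftmost entry strictly greater than the inserted value down to the next row. The recording tableau Q records, in position (i, j), the step at which that cell was added to P.
  Insert 4 (step 1): P = [4];  Q = [1]
  Insert 2 (step 2): P = [2] / [4];  Q = [1] / [2]
  Insert 1 (step 3): P = [1] / [2] / [4];  Q = [1] / [2] / [3]
  Insert 8 (step 4): P = [1, 8] / [2] / [4];  Q = [1, 4] / [2] / [3]
  Insert 5 (step 5): P = [1, 5] / [2, 8] / [4];  Q = [1, 4] / [2, 5] / [3]
  Insert 6 (step 6): P = [1, 5, 6] / [2, 8] / [4];  Q = [1, 4, 6] / [2, 5] / [3]
  Insert 9 (step 7): P = [1, 5, 6, 9] / [2, 8] / [4];  Q = [1, 4, 6, 7] / [2, 5] / [3]
  Insert 7 (step 8): P = [1, 5, 6, 7] / [2, 8, 9] / [4];  Q = [1, 4, 6, 7] / [2, 5, 8] / [3]
  Insert 3 (step 9): P = [1, 3, 6, 7] / [2, 5, 9] / [4, 8];  Q = [1, 4, 6, 7] / [2, 5, 8] / [3, 9]
Final shape: (4, 3, 2).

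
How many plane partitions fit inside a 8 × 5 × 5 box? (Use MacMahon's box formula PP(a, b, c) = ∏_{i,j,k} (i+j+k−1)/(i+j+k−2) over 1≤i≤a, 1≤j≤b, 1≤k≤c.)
PP(8, 5, 5) = 235234907908

Evaluate the triple product over i = 1..8, j = 1..5, k = 1..5. The factors are (2/1) · (3/2) · (4/3) · (5/4) · (6/5) · (3/2) · (4/3) · (5/4) · … (200 factors total). The numerators and denominators telescope so the product is an integer; carrying out the multiplication exactly gives PP(8, 5, 5) = 235234907908.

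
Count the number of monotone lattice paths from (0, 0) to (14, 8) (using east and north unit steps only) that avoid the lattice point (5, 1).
Number of paths = 251130

Total paths from (0, 0) to (14, 8): C(22, 14) = 319770. Paths through (5, 1): (paths (0, 0) → (5, 1)) × (paths (5, 1) → (14, 8)) = C(6, 5) · C(16, 9) = 6 · 11440 = 68640. Avoidance count = 319770 − 68640 = 251130.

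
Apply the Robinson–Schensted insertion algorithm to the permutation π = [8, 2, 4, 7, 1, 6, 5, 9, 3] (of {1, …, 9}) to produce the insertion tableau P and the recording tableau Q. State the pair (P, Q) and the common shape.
P = [1, 3, 5, 9] / [2, 4] / [6] / [7] / [8];  Q = [1, 3, 4, 8] / [2, 6] / [5] / [7] / [9];  common shape = (4, 2, 1, 1, 1)

Row-insert the values π_1, π_2, … into P one at a time, bumping the leftmost entry strictly greater than the inserted value down to the next row. The recording tableau Q records, in position (i, j), the step at which that cell was added to P.
  Insert 8 (step 1): P = [8];  Q = [1]
  Insert 2 (step 2): P = [2] / [8];  Q = [1] / [2]
  Insert 4 (step 3): P = [2, 4] / [8];  Q = [1, 3] / [2]
  Insert 7 (step 4): P = [2, 4, 7] / [8];  Q = [1, 3, 4] / [2]
  Insert 1 (step 5): P = [1, 4, 7] / [2] / [8];  Q = [1, 3, 4] / [2] / [5]
  Insert 6 (step 6): P = [1, 4, 6] / [2, 7] / [8];  Q = [1, 3, 4] / [2, 6] / [5]
  Insert 5 (step 7): P = [1, 4, 5] / [2, 6] / [7] / [8];  Q = [1, 3, 4] / [2, 6] / [5] / [7]
  Insert 9 (step 8): P = [1, 4, 5, 9] / [2, 6] / [7] / [8];  Q = [1, 3, 4, 8] / [2, 6] / [5] / [7]
  Insert 3 (step 9): P = [1, 3, 5, 9] / [2, 4] / [6] / [7] / [8];  Q = [1, 3, 4, 8] / [2, 6] / [5] / [7] / [9]
Final shape: (4, 2, 1, 1, 1).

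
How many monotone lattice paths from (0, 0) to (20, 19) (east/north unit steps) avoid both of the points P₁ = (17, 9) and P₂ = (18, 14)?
Number of paths = 58523188810

Inclusion–exclusion. Total paths: C(39, 20) = 68923264410. Through P₁: C(26, 17)·C(13, 3) = 893621300. Through P₂: C(32, 18)·C(7, 2) = 9900147600. Since P₁ is strictly southwest of P₂, a monotone path through both must visit P₁ then P₂; paths through both = C(26, 17)·C(6, 1)·C(7, 2) = 393693300. Avoid both = 68923264410 − 893621300 − 9900147600 + 393693300 = 58523188810.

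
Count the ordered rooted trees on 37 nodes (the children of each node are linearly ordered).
C_36 = 11959798385860453492

These ordered rooted trees are counted by the Catalan number C_n = (1/(n + 1)) · C(2n, n). For n = 36: C_36 = (1/37) · C(72, 36) = 442512540276836779204/37 = 11959798385860453492.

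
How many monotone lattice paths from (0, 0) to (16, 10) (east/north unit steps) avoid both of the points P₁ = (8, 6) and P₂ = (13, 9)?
Number of paths = 2508242

Inclusion–exclusion. Total paths: C(26, 16) = 5311735. Through P₁: C(14, 8)·C(12, 8) = 1486485. Through P₂: C(22, 13)·C(4, 3) = 1989680. Since P₁ is strictly southwest of P₂, a monotone path through both must visit P₁ then P₂; paths through both = C(14, 8)·C(8, 5)·C(4, 3) = 672672. Avoid both = 5311735 − 1486485 − 1989680 + 672672 = 2508242.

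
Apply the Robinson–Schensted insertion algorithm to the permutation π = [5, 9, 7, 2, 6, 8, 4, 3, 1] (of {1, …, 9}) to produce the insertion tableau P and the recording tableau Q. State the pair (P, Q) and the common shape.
P = [1, 3, 8] / [2, 6] / [4] / [5] / [7] / [9];  Q = [1, 2, 6] / [3, 5] / [4] / [7] / [8] / [9];  common shape = (3, 2, 1, 1, 1, 1)

Row-insert the values π_1, π_2, … into P one at a time, bumping the leftmost entry strictly greater than the inserted value down to the next row. The recording tableau Q records, in position (i, j), the step at which that cell was added to P.
  Insert 5 (step 1): P = [5];  Q = [1]
  Insert 9 (step 2): P = [5, 9];  Q = [1, 2]
  Insert 7 (step 3): P = [5, 7] / [9];  Q = [1, 2] / [3]
  Insert 2 (step 4): P = [2, 7] / [5] / [9];  Q = [1, 2] / [3] / [4]
  Insert 6 (step 5): P = [2, 6] / [5, 7] / [9];  Q = [1, 2] / [3, 5] / [4]
  Insert 8 (step 6): P = [2, 6, 8] / [5, 7] / [9];  Q = [1, 2, 6] / [3, 5] / [4]
  Insert 4 (step 7): P = [2, 4, 8] / [5, 6] / [7] / [9];  Q = [1, 2, 6] / [3, 5] / [4] / [7]
  Insert 3 (step 8): P = [2, 3, 8] / [4, 6] / [5] / [7] / [9];  Q = [1, 2, 6] / [3, 5] / [4] / [7] / [8]
  Insert 1 (step 9): P = [1, 3, 8] / [2, 6] / [4] / [5] / [7] / [9];  Q = [1, 2, 6] / [3, 5] / [4] / [7] / [8] / [9]
Final shape: (3, 2, 1, 1, 1, 1).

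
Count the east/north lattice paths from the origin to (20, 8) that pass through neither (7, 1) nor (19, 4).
Number of paths = 2461870

Inclusion–exclusion. Total paths: C(28, 20) = 3108105. Through P₁: C(8, 7)·C(20, 13) = 620160. Through P₂: C(23, 19)·C(5, 1) = 44275. Since P₁ is strictly southwest of P₂, a monotone path through both must visit P₁ then P₂; paths through both = C(8, 7)·C(15, 12)·C(5, 1) = 18200. Avoid both = 3108105 − 620160 − 44275 + 18200 = 2461870.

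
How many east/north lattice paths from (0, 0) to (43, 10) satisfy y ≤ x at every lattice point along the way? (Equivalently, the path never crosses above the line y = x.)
Number of paths = 15067486070

By the reflection principle (André's argument), the number of monotone paths to (43, 10) with n ≤ m that never go above y = x is C(53, 43) − C(53, 44) = 19499099620 − 4431613550 = 15067486070.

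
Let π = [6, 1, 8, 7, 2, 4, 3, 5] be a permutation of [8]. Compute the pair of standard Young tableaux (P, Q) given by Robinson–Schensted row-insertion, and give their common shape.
P = [1, 2, 3, 5] / [4, 7] / [6] / [8];  Q = [1, 3, 6, 8] / [2, 4] / [5] / [7];  common shape = (4, 2, 1, 1)

Row-insert the values π_1, π_2, … into P one at a time, bumping the leftmost entry strictly greater than the inserted value down to the next row. The recording tableau Q records, in position (i, j), the step at which that cell was added to P.
  Insert 6 (step 1): P = [6];  Q = [1]
  Insert 1 (step 2): P = [1] / [6];  Q = [1] / [2]
  Insert 8 (step 3): P = [1, 8] / [6];  Q = [1, 3] / [2]
  Insert 7 (step 4): P = [1, 7] / [6, 8];  Q = [1, 3] / [2, 4]
  Insert 2 (step 5): P = [1, 2] / [6, 7] / [8];  Q = [1, 3] / [2, 4] / [5]
  Insert 4 (step 6): P = [1, 2, 4] / [6, 7] / [8];  Q = [1, 3, 6] / [2, 4] / [5]
  Insert 3 (step 7): P = [1, 2, 3] / [4, 7] / [6] / [8];  Q = [1, 3, 6] / [2, 4] / [5] / [7]
  Insert 5 (step 8): P = [1, 2, 3, 5] / [4, 7] / [6] / [8];  Q = [1, 3, 6, 8] / [2, 4] / [5] / [7]
Final shape: (4, 2, 1, 1).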